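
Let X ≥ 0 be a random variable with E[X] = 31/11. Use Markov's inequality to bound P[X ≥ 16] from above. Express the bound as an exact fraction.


μ = E[X] = 31/11, a = 16.
Markov: P[X ≥ 16] ≤ μ/a = (31/11)/16 = 31/176.
Numerically: ≈ 0.176136.
(Since a = 16 > μ = 2.818182, the bound 31/176 is < 1 and informative.)

P[X ≥ 16] ≤ 31/176 ≈ 0.176136.


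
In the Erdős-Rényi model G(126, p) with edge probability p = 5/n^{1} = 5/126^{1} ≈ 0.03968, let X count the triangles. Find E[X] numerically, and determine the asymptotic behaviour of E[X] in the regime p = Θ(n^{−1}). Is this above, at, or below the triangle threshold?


Number of potential triangles: C(126, 3) = 325500.
Each occurs with probability p³ ≈ (0.03968)³ ≈ 6.248825e-05.
By linearity: E[X] = C(126, 3)·p³ ≈ 325500 · 6.248825e-05 ≈ 20.3399.
Here α = 1, so p = 5/n is exactly at the triangle threshold p ~ 1/n. Asymptotically E[X] → c³/6 = 5³/6 = 125/6 ≈ 20.8333, a bounded constant. In this regime the triangle count is asymptotically Poisson(c³/6).

E[X] ≈ 20.3399; in regime p = Θ(1/n^{1}) E[X] stays bounded (at the triangle threshold p ~ 1/n).


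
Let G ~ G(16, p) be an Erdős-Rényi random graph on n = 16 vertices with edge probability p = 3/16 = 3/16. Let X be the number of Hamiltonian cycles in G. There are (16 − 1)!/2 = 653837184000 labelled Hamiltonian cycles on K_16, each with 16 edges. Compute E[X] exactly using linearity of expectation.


K_16 has (16 − 1)!/2 = 653837184000 labelled Hamiltonian cycles.
For each such Hamiltonian cycle H, let X_H = 1 if all 16 edges of H are present in G. Then P[X_H = 1] = p^{16} = (3/16)^{16} = 43046721/18446744073709551616.
By linearity of expectation: E[X] = Σ_H E[X_H] = 653837184000 · p^{16} = 653837184000 · 43046721/18446744073709551616 = 27485885585032875/18014398509481984.
Numerically: E[X] ≈ 1.526.

E[X] = 653837184000 · (3/16)^{16} = 27485885585032875/18014398509481984 ≈ 1.526.


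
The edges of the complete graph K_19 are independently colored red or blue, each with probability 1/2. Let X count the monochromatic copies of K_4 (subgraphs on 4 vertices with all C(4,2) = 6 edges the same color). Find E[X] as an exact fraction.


Let X = Σ_S X_S over the C(19, 4) = 3876 subsets S of size 4, where X_S = 1 if the K_4 on S is monochromatic.
For a fixed S, the K_4 on S has C(4, 2) = 6 edges. P[all 6 edges red] = (1/2)^6, and likewise for blue, so P[monochromatic] = 2·(1/2)^6 = 2^{1 − 6} = 1/32.
By linearity of expectation: E[X] = C(19, 4) · 2^{1 − 6} = 3876 · 1/32 = 969/8.
Numerically: E[X] ≈ 121.12500.

E[X] = C(19,4)·2^(1−C(4,2)) = 969/8 ≈ 121.12500.


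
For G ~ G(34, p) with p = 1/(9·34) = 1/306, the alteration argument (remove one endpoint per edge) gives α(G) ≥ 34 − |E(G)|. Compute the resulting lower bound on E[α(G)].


E[|E(G)|] = C(34, 2)·p = 561 · (1/306) = 11/6.
E[α(G)] ≥ n − E[|E(G)|] = 34 − 11/6 = 193/6.
Numerically: ≈ 32.16667.
(This is only a lower bound; the true E[α(G)] may be larger.)

E[α(G)] ≥ 193/6 ≈ 32.16667.


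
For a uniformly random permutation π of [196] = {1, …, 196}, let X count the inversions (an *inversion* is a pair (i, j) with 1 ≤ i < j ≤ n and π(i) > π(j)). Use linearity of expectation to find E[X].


Write X = Σ X_I over the C(196, 2) = 19110 pairs i < j, with X_I the indicator of one inversion.
There are 19110 indicators.
For each fixed pair i < j, the values π(i) and π(j) are two distinct elements of {1, …, 196} in uniformly random order; by symmetry P[π(i) > π(j)] = 1/2.
By linearity: E[X] = 19110 · (1/2) = C(196, 2) · (1/2) = 19110/2 = 9555 ≈ 9555.00000.

E[X] = 9555 = 9555.00000.


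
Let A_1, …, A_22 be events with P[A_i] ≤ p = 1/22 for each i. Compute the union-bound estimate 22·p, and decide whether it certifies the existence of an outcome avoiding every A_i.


Union bound: P[∪_{i=1}^{22} A_i] ≤ Σ_i P[A_i] ≤ 22·p = 22·(1/22) = 1.
Numerically: 1 ≈ 1.000000.
Is 1 < 1? NO.
Since the bound 1 is ≥ 1, the union bound is uninformative here; it does NOT by itself certify existence.

22·p = 1 ≈ 1.000000; existence NOT certified by the union bound.


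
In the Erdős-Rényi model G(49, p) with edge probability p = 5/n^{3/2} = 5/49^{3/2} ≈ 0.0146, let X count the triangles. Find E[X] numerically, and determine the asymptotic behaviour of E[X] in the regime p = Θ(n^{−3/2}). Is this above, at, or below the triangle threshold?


Number of potential triangles: C(49, 3) = 18424.
Each occurs with probability p³ ≈ (0.0146)³ ≈ 3.09762e-06.
By linearity: E[X] = C(49, 3)·p³ ≈ 18424 · 3.09762e-06 ≈ 0.057.
Since α = 3/2 > 1, p = c/n^{3/2} = o(1/n) is below the triangle threshold p ~ 1/n. Asymptotically E[X] ~ (c³/6)·n^{3(1−α)} = (5³/6)·n^{-1.5} → 0, so by Markov's inequality G has no triangles w.h.p.

E[X] ≈ 0.057; in regime p = Θ(1/n^{3/2}) E[X] tends to 0 (below the triangle threshold p ~ 1/n).


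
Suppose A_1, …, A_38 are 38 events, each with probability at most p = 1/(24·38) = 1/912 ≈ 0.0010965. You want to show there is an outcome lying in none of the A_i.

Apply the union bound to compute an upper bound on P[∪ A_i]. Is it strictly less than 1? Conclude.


Union bound: P[∪_{i=1}^{38} A_i] ≤ Σ_i P[A_i] ≤ 38·p = 38·(1/912) = 1/24.
Numerically: 1/24 ≈ 0.0416667.
Is 1/24 < 1? YES.
Since P[∪ A_i] ≤ 1/24 < 1, the complement has P[∩ A_i^c] ≥ 1 − 1/24 = 23/24 > 0, so some outcome avoids every A_i.

38·p = 1/24 ≈ 0.0416667; existence CERTIFIED by the union bound.


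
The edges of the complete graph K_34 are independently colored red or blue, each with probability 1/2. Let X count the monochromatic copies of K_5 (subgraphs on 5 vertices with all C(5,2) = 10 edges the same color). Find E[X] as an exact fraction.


Let X = Σ_S X_S over the C(34, 5) = 278256 subsets S of size 5, where X_S = 1 if the K_5 on S is monochromatic.
For a fixed S, the K_5 on S has C(5, 2) = 10 edges. P[all 10 edges red] = (1/2)^10, and likewise for blue, so P[monochromatic] = 2·(1/2)^10 = 2^{1 − 10} = 1/512.
Summing: E[X] = C(34, 5) · 2^{1 − 10} = 278256 · 1/512 = 17391/32.
Numerically: E[X] ≈ 543.468750.

E[X] = C(34,5)·2^(1−C(5,2)) = 17391/32 ≈ 543.468750.


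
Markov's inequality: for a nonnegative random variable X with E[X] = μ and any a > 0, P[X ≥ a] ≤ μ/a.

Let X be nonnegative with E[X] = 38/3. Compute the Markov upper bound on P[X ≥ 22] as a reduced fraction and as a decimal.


μ = E[X] = 38/3, a = 22.
Markov: P[X ≥ 22] ≤ μ/a = (38/3)/22 = 19/33.
Numerically: ≈ 0.57576.
(Since a = 22 > μ = 12.66667, the bound 19/33 is < 1 and informative.)

P[X ≥ 22] ≤ 19/33 ≈ 0.57576.


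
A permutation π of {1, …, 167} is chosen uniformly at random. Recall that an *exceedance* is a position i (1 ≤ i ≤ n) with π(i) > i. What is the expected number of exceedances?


Write X = Σ_{i=1}^{167} X_i, where X_i = 1_{π(i) > i}.
For each fixed i, π(i) is uniform over {1, …, 167} (marginal of a uniform permutation), so P[π(i) > i] = (n − i)/n. Summing: Σ_{i=1}^{167} (n − i)/n = (0 + 1 + … + 166)/167 = 167(167 − 1)/(2·167) = (167 − 1)/2.
Hence E[X] = Σ_{i=1}^{167} (167 − i)/167 = 83 ≈ 83.000000.

E[X] = 83 = 83.000000.


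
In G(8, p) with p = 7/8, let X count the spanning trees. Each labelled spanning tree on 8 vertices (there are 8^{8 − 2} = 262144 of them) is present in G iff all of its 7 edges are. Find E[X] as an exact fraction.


K_8 has 8^{8 − 2} = 262144 labelled spanning trees.
For each such spanning tree H, let X_H = 1 if all 7 edges of H are present in G. Then P[X_H = 1] = p^{7} = (7/8)^{7} = 823543/2097152.
By linearity: E[X] = Σ_H E[X_H] = 262144 · p^{7} = 262144 · 823543/2097152 = 823543/8.
Numerically: E[X] ≈ 1.029e+05.

E[X] = 262144 · (7/8)^{7} = 823543/8 ≈ 1.029e+05.


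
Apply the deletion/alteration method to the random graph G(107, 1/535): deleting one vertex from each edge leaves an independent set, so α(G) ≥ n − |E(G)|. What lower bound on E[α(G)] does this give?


E[|E(G)|] = C(107, 2)·p = 5671 · (1/535) = 53/5.
E[α(G)] ≥ n − E[|E(G)|] = 107 − 53/5 = 482/5.
Numerically: ≈ 96.400000.
(This is only a lower bound; the true E[α(G)] may be larger.)

E[α(G)] ≥ 482/5 ≈ 96.400000.


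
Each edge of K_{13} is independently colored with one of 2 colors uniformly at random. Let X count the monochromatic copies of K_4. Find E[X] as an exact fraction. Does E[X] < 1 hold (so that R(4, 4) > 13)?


E[X] = C(13, 4) · 2^{1 − 6} = 715 · 2^{−5} = 715/32.
As a reduced fraction: E[X] = 715/32 ≈ 22.3438.
Is E[X] < 1? NO.
Since E[X] ≥ 1, the first-moment bound is inconclusive at n = 13; it does NOT by itself certify R(4, 4) > 13.

E[X] = 715/32 ≈ 22.3438; E[X] ≥ 1; first-moment method inconclusive here.


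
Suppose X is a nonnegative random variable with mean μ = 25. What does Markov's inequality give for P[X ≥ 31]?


μ = E[X] = 25, a = 31.
Markov: P[X ≥ 31] ≤ μ/a = (25)/31 = 25/31.
Numerically: ≈ 0.806452.
(Since a = 31 > μ = 25.000000, the bound 25/31 is < 1 and informative.)

P[X ≥ 31] ≤ 25/31 ≈ 0.806452.


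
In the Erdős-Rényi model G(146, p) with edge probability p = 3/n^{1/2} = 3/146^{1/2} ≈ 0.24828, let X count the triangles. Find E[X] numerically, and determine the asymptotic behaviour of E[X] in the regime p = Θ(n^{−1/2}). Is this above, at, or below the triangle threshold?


Number of potential triangles: C(146, 3) = 508080.
Each occurs with probability p³ ≈ (0.24828)³ ≈ 1.5305040e-02.
By linearity: E[X] = C(146, 3)·p³ ≈ 508080 · 1.5305040e-02 ≈ 7776.18493.
Since α = 1/2 < 1, p = c/n^{1/2} ≫ 1/n is above the triangle threshold p ~ 1/n. Asymptotically E[X] ~ (c³/6)·n^{3(1−α)} = (3³/6)·n^{1.5} → ∞; triangles are abundant w.h.p.

E[X] ≈ 7776.18493; in regime p = Θ(1/n^{1/2}) E[X] diverges (above the triangle threshold p ~ 1/n).


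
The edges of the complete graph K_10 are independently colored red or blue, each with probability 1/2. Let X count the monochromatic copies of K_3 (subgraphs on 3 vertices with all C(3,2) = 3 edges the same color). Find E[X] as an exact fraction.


Let X = Σ_S X_S over the C(10, 3) = 120 subsets S of size 3, where X_S = 1 if the K_3 on S is monochromatic.
For a fixed S, the K_3 on S has C(3, 2) = 3 edges. P[all 3 edges red] = (1/2)^3, and likewise for blue, so P[monochromatic] = 2·(1/2)^3 = 2^{1 − 3} = 1/4.
Summing: E[X] = C(10, 3) · 2^{1 − 3} = 120 · 1/4 = 30.
Numerically: E[X] ≈ 30.0000.

E[X] = C(10,3)·2^(1−C(3,2)) = 30 ≈ 30.0000.


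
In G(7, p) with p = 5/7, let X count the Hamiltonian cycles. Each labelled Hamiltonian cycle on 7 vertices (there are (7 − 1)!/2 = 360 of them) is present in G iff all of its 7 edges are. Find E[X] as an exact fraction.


K_7 has (7 − 1)!/2 = 360 labelled Hamiltonian cycles.
For each such Hamiltonian cycle H, let X_H = 1 if all 7 edges of H are present in G. Then P[X_H = 1] = p^{7} = (5/7)^{7} = 78125/823543.
By linearity of expectation: E[X] = Σ_H E[X_H] = 360 · p^{7} = 360 · 78125/823543 = 28125000/823543.
Numerically: E[X] ≈ 34.2.

E[X] = 360 · (5/7)^{7} = 28125000/823543 ≈ 34.2.


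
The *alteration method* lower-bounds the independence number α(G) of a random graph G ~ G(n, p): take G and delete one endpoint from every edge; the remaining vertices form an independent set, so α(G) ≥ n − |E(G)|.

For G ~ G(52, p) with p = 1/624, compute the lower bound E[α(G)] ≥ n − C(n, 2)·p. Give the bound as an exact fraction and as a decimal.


E[|E(G)|] = C(52, 2)·p = 1326 · (1/624) = 17/8.
E[α(G)] ≥ n − E[|E(G)|] = 52 − 17/8 = 399/8.
Numerically: ≈ 49.875.
(This is only a lower bound; the true E[α(G)] may be larger.)

E[α(G)] ≥ 399/8 ≈ 49.875.


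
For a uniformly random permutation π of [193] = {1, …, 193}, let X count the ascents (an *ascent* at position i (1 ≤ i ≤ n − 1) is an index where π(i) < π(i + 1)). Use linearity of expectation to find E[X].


Write X = Σ X_I over i = 1, …, 192, with X_I the indicator of one ascent.
There are 192 indicators.
For each fixed i, the pair (π(i), π(i+1)) is a uniformly random ordered pair of distinct values from {1, …, 193}; by symmetry P[π(i) < π(i+1)] = 1/2.
By linearity: E[X] = 192 · (1/2) = (193 − 1) · (1/2) = 96 ≈ 96.000.

E[X] = 96 = 96.000.


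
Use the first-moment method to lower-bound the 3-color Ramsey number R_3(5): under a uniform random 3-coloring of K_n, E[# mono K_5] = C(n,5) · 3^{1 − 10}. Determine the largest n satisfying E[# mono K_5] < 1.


We need C(n, 5) · 3^{1 − 10} < 1, i.e. C(n, 5) < 3^{10 − 1} = 19683.
Check values of n near the boundary:
  n = 18: C(18, 5) = 8568; 8568 < 19683? YES
  n = 19: C(19, 5) = 11628; 11628 < 19683? YES
  n = 20: C(20, 5) = 15504; 15504 < 19683? YES
  n = 21: C(21, 5) = 20349; 20349 < 19683? NO
  n = 22: C(22, 5) = 26334; 26334 < 19683? NO
The largest n with C(n, 5) < 19683 is n = 20 (where E[X] = 5168/6561 ≈ 0.788). Hence R_3(5) > 20, i.e. R_3(5) ≥ 21.

Largest n = 20; hence R_3(5) > 20.


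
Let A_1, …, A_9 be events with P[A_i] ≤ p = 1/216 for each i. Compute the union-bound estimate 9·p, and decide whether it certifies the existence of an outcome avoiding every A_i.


Union bound: P[∪_{i=1}^{9} A_i] ≤ Σ_i P[A_i] ≤ 9·p = 9·(1/216) = 1/24.
Numerically: 1/24 ≈ 0.0417.
Is 1/24 < 1? YES.
Since P[∪ A_i] ≤ 1/24 < 1, the complement has P[∩ A_i^c] ≥ 1 − 1/24 = 23/24 > 0, so some outcome avoids every A_i.

9·p = 1/24 ≈ 0.0417; existence CERTIFIED by the union bound.


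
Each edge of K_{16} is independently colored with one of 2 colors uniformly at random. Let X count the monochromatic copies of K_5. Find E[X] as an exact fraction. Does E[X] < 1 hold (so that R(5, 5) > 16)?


E[X] = C(16, 5) · 2^{1 − 10} = 4368 · 2^{−9} = 4368/512.
As a reduced fraction: E[X] = 273/32 ≈ 8.531.
Is E[X] < 1? NO.
Since E[X] ≥ 1, the first-moment bound is inconclusive at n = 16; it does NOT by itself certify R(5, 5) > 16.

E[X] = 273/32 ≈ 8.531; E[X] ≥ 1; first-moment method inconclusive here.


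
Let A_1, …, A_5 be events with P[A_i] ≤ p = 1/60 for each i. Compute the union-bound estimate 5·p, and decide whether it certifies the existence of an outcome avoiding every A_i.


Union bound: P[∪_{i=1}^{5} A_i] ≤ Σ_i P[A_i] ≤ 5·p = 5·(1/60) = 1/12.
Numerically: 1/12 ≈ 0.0833.
Is 1/12 < 1? YES.
Since P[∪ A_i] ≤ 1/12 < 1, the complement has P[∩ A_i^c] ≥ 1 − 1/12 = 11/12 > 0, so some outcome avoids every A_i.

5·p = 1/12 ≈ 0.0833; existence CERTIFIED by the union bound.


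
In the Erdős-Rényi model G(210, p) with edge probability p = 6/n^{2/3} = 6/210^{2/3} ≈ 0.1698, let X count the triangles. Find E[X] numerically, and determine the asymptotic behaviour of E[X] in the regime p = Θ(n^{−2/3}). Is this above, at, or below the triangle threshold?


Number of potential triangles: C(210, 3) = 1521520.
Each occurs with probability p³ ≈ (0.1698)³ ≈ 4.897959e-03.
By linearity: E[X] = C(210, 3)·p³ ≈ 1521520 · 4.897959e-03 ≈ 7452.3429.
Since α = 2/3 < 1, p = c/n^{2/3} ≫ 1/n is above the triangle threshold p ~ 1/n. Asymptotically E[X] ~ (c³/6)·n^{3(1−α)} = (6³/6)·n^{1} → ∞; triangles are abundant w.h.p.

E[X] ≈ 7452.3429; in regime p = Θ(1/n^{2/3}) E[X] diverges (above the triangle threshold p ~ 1/n).


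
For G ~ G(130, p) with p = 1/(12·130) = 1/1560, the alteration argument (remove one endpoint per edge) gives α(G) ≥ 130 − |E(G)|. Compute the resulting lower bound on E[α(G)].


E[|E(G)|] = C(130, 2)·p = 8385 · (1/1560) = 43/8.
E[α(G)] ≥ n − E[|E(G)|] = 130 − 43/8 = 997/8.
Numerically: ≈ 124.625000.
(This is only a lower bound; the true E[α(G)] may be larger.)

E[α(G)] ≥ 997/8 ≈ 124.625000.


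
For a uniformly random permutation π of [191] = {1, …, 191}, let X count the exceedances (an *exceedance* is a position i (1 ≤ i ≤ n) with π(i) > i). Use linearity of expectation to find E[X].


Write X = Σ_{i=1}^{191} X_i, where X_i = 1_{π(i) > i}.
For each fixed i, π(i) is uniform over {1, …, 191} (marginal of a uniform permutation), so P[π(i) > i] = (n − i)/n. Summing: Σ_{i=1}^{191} (n − i)/n = (0 + 1 + … + 190)/191 = 191(191 − 1)/(2·191) = (191 − 1)/2.
Hence E[X] = Σ_{i=1}^{191} (191 − i)/191 = 95 ≈ 95.0000.

E[X] = 95 = 95.0000.


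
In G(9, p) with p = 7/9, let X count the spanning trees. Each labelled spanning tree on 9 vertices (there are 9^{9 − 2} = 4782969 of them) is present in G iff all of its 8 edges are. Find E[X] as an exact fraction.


K_9 has 9^{9 − 2} = 4782969 labelled spanning trees.
For each such spanning tree H, let X_H = 1 if all 8 edges of H are present in G. Then P[X_H = 1] = p^{8} = (7/9)^{8} = 5764801/43046721.
Summing the indicators: E[X] = Σ_H E[X_H] = 4782969 · p^{8} = 4782969 · 5764801/43046721 = 5764801/9.
Numerically: E[X] ≈ 640533.

E[X] = 4782969 · (7/9)^{8} = 5764801/9 ≈ 640533.


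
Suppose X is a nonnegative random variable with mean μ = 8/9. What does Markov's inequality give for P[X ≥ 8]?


μ = E[X] = 8/9, a = 8.
Markov: P[X ≥ 8] ≤ μ/a = (8/9)/8 = 1/9.
Numerically: ≈ 0.111.
(Since a = 8 > μ = 0.889, the bound 1/9 is < 1 and informative.)

P[X ≥ 8] ≤ 1/9 ≈ 0.111.


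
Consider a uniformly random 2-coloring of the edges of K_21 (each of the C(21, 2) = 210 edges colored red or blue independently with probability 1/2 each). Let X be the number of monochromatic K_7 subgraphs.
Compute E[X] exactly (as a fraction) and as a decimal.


Let X = Σ_S X_S over the C(21, 7) = 116280 subsets S of size 7, where X_S = 1 if the K_7 on S is monochromatic.
For a fixed S, the K_7 on S has C(7, 2) = 21 edges. P[all 21 edges red] = (1/2)^21, and likewise for blue, so P[monochromatic] = 2·(1/2)^21 = 2^{1 − 21} = 1/1048576.
Summing: E[X] = C(21, 7) · 2^{1 − 21} = 116280 · 1/1048576 = 14535/131072.
Numerically: E[X] ≈ 0.1109.

E[X] = C(21,7)·2^(1−C(7,2)) = 14535/131072 ≈ 0.1109.


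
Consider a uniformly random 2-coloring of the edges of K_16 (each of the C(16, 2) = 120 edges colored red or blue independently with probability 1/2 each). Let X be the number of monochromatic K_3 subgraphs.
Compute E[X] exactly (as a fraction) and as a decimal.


Let X = Σ_S X_S over the C(16, 3) = 560 subsets S of size 3, where X_S = 1 if the K_3 on S is monochromatic.
For a fixed S, the K_3 on S has C(3, 2) = 3 edges. P[all 3 edges red] = (1/2)^3, and likewise for blue, so P[monochromatic] = 2·(1/2)^3 = 2^{1 − 3} = 1/4.
By linearity of expectation: E[X] = C(16, 3) · 2^{1 − 3} = 560 · 1/4 = 140.
Numerically: E[X] ≈ 140.0000.

E[X] = C(16,3)·2^(1−C(3,2)) = 140 ≈ 140.0000.


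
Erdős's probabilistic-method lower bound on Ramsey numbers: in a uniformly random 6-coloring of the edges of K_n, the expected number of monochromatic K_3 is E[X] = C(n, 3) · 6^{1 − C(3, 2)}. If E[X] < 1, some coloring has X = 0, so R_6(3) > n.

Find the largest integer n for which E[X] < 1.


We need C(n, 3) · 6^{1 − 3} < 1, i.e. C(n, 3) < 6^{3 − 1} = 36.
Check values of n near the boundary:
  n = 3: C(3, 3) = 1; 1 < 36? YES
  n = 4: C(4, 3) = 4; 4 < 36? YES
  n = 5: C(5, 3) = 10; 10 < 36? YES
  n = 6: C(6, 3) = 20; 20 < 36? YES
  n = 7: C(7, 3) = 35; 35 < 36? YES
  n = 8: C(8, 3) = 56; 56 < 36? NO
The largest n with C(n, 3) < 36 is n = 7 (where E[X] = 35/36 ≈ 0.972). Hence R_6(3) > 7, i.e. R_6(3) ≥ 8.

Largest n = 7; hence R_6(3) > 7.


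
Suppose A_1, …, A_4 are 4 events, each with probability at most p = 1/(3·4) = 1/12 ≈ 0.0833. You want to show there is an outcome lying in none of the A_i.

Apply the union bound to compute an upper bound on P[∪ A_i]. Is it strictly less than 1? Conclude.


Union bound: P[∪_{i=1}^{4} A_i] ≤ Σ_i P[A_i] ≤ 4·p = 4·(1/12) = 1/3.
Numerically: 1/3 ≈ 0.3333.
Is 1/3 < 1? YES.
Since P[∪ A_i] ≤ 1/3 < 1, the complement has P[∩ A_i^c] ≥ 1 − 1/3 = 2/3 > 0, so some outcome avoids every A_i.

4·p = 1/3 ≈ 0.3333; existence CERTIFIED by the union bound.


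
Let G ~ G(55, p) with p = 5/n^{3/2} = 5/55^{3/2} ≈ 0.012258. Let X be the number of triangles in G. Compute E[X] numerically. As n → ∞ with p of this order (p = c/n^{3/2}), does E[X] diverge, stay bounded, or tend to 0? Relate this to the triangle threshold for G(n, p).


Number of potential triangles: C(55, 3) = 26235.
Each occurs with probability p³ ≈ (0.012258)³ ≈ 1.8419503e-06.
By linearity: E[X] = C(55, 3)·p³ ≈ 26235 · 1.8419503e-06 ≈ 0.04832.
Since α = 3/2 > 1, p = c/n^{3/2} = o(1/n) is below the triangle threshold p ~ 1/n. Asymptotically E[X] ~ (c³/6)·n^{3(1−α)} = (5³/6)·n^{-1.5} → 0, so by Markov's inequality G has no triangles w.h.p.

E[X] ≈ 0.04832; in regime p = Θ(1/n^{3/2}) E[X] tends to 0 (below the triangle threshold p ~ 1/n).


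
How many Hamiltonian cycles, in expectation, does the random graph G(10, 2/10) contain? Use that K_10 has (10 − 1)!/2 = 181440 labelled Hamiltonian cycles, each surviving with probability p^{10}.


K_10 has (10 − 1)!/2 = 181440 labelled Hamiltonian cycles.
For each such Hamiltonian cycle H, let X_H = 1 if all 10 edges of H are present in G. Then P[X_H = 1] = p^{10} = (1/5)^{10} = 1/9765625.
By linearity of expectation: E[X] = Σ_H E[X_H] = 181440 · p^{10} = 181440 · 1/9765625 = 36288/1953125.
Numerically: E[X] ≈ 0.01858.

E[X] = 181440 · (1/5)^{10} = 36288/1953125 ≈ 0.01858.


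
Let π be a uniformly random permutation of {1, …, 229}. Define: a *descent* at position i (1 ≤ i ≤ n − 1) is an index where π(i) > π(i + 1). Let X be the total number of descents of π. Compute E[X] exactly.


Write X = Σ X_I over i = 1, …, 228, with X_I the indicator of one descent.
There are 228 indicators.
For each fixed i, the pair (π(i), π(i+1)) is a uniformly random ordered pair of distinct values from {1, …, 229}; by symmetry P[π(i) > π(i+1)] = 1/2.
By linearity: E[X] = 228 · (1/2) = (229 − 1) · (1/2) = 114 ≈ 114.000.

E[X] = 114 = 114.000.


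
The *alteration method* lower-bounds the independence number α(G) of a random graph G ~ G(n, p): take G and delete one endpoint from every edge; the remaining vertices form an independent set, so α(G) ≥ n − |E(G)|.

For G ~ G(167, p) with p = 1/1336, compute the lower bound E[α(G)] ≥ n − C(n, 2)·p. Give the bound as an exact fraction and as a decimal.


E[|E(G)|] = C(167, 2)·p = 13861 · (1/1336) = 83/8.
E[α(G)] ≥ n − E[|E(G)|] = 167 − 83/8 = 1253/8.
Numerically: ≈ 156.6250.
(This is only a lower bound; the true E[α(G)] may be larger.)

E[α(G)] ≥ 1253/8 ≈ 156.6250.


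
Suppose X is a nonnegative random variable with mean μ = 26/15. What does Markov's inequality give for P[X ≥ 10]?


μ = E[X] = 26/15, a = 10.
Markov: P[X ≥ 10] ≤ μ/a = (26/15)/10 = 13/75.
Numerically: ≈ 0.173333.
(Since a = 10 > μ = 1.733333, the bound 13/75 is < 1 and informative.)

P[X ≥ 10] ≤ 13/75 ≈ 0.173333.


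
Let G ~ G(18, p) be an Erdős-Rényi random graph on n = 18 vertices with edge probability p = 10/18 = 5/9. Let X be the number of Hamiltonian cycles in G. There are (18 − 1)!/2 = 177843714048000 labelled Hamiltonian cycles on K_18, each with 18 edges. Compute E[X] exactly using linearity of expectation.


K_18 has (18 − 1)!/2 = 177843714048000 labelled Hamiltonian cycles.
For each such Hamiltonian cycle H, let X_H = 1 if all 18 edges of H are present in G. Then P[X_H = 1] = p^{18} = (5/9)^{18} = 3814697265625/150094635296999121.
By linearity: E[X] = Σ_H E[X_H] = 177843714048000 · p^{18} = 177843714048000 · 3814697265625/150094635296999121 = 930617187500000000000000/205891132094649.
Numerically: E[X] ≈ 4.51995e+09.

E[X] = 177843714048000 · (5/9)^{18} = 930617187500000000000000/205891132094649 ≈ 4.51995e+09.


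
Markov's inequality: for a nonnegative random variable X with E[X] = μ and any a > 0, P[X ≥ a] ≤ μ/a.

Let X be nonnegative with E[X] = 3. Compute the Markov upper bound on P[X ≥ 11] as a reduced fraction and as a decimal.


μ = E[X] = 3, a = 11.
Markov: P[X ≥ 11] ≤ μ/a = (3)/11 = 3/11.
Numerically: ≈ 0.2727.
(Since a = 11 > μ = 3.0000, the bound 3/11 is < 1 and informative.)

P[X ≥ 11] ≤ 3/11 ≈ 0.2727.


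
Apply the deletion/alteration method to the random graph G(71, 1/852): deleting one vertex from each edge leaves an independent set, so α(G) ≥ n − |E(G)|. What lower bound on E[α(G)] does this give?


E[|E(G)|] = C(71, 2)·p = 2485 · (1/852) = 35/12.
E[α(G)] ≥ n − E[|E(G)|] = 71 − 35/12 = 817/12.
Numerically: ≈ 68.08333.
(This is only a lower bound; the true E[α(G)] may be larger.)

E[α(G)] ≥ 817/12 ≈ 68.08333.


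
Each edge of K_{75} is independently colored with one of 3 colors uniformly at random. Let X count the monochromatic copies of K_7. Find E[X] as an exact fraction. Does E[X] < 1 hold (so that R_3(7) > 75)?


E[X] = C(75, 7) · 3^{1 − 21} = 1984829850 · 3^{−20} = 1984829850/3486784401.
As a reduced fraction: E[X] = 220536650/387420489 ≈ 0.569244.
Is E[X] < 1? YES.
Since E[X] < 1, there exists a 3-coloring of K_{75} with no monochromatic K_7; hence R_3(7) > 75.

E[X] = 220536650/387420489 ≈ 0.569244; E[X] < 1, so R_3(7) > 75.


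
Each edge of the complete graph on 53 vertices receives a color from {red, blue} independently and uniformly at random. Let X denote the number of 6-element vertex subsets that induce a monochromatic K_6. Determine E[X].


Let X = Σ_S X_S over the C(53, 6) = 22957480 subsets S of size 6, where X_S = 1 if the K_6 on S is monochromatic.
For a fixed S, the K_6 on S has C(6, 2) = 15 edges. P[all 15 edges red] = (1/2)^15, and likewise for blue, so P[monochromatic] = 2·(1/2)^15 = 2^{1 − 15} = 1/16384.
By linearity: E[X] = C(53, 6) · 2^{1 − 15} = 22957480 · 1/16384 = 2869685/2048.
Numerically: E[X] ≈ 1401.213379.

E[X] = C(53,6)·2^(1−C(6,2)) = 2869685/2048 ≈ 1401.213379.


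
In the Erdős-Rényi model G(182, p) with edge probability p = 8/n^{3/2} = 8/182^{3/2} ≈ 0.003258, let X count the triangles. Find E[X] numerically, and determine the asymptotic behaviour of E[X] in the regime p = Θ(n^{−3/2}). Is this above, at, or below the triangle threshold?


Number of potential triangles: C(182, 3) = 988260.
Each occurs with probability p³ ≈ (0.003258)³ ≈ 3.458985e-08.
By linearity: E[X] = C(182, 3)·p³ ≈ 988260 · 3.458985e-08 ≈ 0.0342.
Since α = 3/2 > 1, p = c/n^{3/2} = o(1/n) is below the triangle threshold p ~ 1/n. Asymptotically E[X] ~ (c³/6)·n^{3(1−α)} = (8³/6)·n^{-1.5} → 0, so by Markov's inequality G has no triangles w.h.p.

E[X] ≈ 0.0342; in regime p = Θ(1/n^{3/2}) E[X] tends to 0 (below the triangle threshold p ~ 1/n).


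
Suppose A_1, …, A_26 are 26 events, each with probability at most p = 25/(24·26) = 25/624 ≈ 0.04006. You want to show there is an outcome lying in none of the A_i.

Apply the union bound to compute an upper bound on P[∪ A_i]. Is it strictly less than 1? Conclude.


Union bound: P[∪_{i=1}^{26} A_i] ≤ Σ_i P[A_i] ≤ 26·p = 26·(25/624) = 25/24.
Numerically: 25/24 ≈ 1.04167.
Is 25/24 < 1? NO.
Since the bound 25/24 is ≥ 1, the union bound is uninformative here; it does NOT by itself certify existence.

26·p = 25/24 ≈ 1.04167; existence NOT certified by the union bound.


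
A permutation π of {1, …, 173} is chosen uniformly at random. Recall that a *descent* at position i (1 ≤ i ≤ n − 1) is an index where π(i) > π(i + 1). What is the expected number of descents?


Write X = Σ X_I over i = 1, …, 172, with X_I the indicator of one descent.
There are 172 indicators.
For each fixed i, the pair (π(i), π(i+1)) is a uniformly random ordered pair of distinct values from {1, …, 173}; by symmetry P[π(i) > π(i+1)] = 1/2.
By linearity: E[X] = 172 · (1/2) = (173 − 1) · (1/2) = 86 ≈ 86.0000.

E[X] = 86 = 86.0000.


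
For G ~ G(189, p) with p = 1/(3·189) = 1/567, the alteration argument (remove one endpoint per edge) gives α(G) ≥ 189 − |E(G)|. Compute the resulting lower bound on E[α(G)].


E[|E(G)|] = C(189, 2)·p = 17766 · (1/567) = 94/3.
E[α(G)] ≥ n − E[|E(G)|] = 189 − 94/3 = 473/3.
Numerically: ≈ 157.667.
(This is only a lower bound; the true E[α(G)] may be larger.)

E[α(G)] ≥ 473/3 ≈ 157.667.


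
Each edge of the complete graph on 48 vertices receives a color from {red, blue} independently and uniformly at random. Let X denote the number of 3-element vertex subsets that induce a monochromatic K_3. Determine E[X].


Let X = Σ_S X_S over the C(48, 3) = 17296 subsets S of size 3, where X_S = 1 if the K_3 on S is monochromatic.
For a fixed S, the K_3 on S has C(3, 2) = 3 edges. P[all 3 edges red] = (1/2)^3, and likewise for blue, so P[monochromatic] = 2·(1/2)^3 = 2^{1 − 3} = 1/4.
By linearity of expectation: E[X] = C(48, 3) · 2^{1 − 3} = 17296 · 1/4 = 4324.
Numerically: E[X] ≈ 4324.000000.

E[X] = C(48,3)·2^(1−C(3,2)) = 4324 ≈ 4324.000000.


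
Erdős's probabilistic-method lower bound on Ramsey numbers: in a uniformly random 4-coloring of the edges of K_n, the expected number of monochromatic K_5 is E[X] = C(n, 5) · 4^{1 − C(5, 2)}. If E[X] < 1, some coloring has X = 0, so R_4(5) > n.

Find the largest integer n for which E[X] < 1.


We need C(n, 5) · 4^{1 − 10} < 1, i.e. C(n, 5) < 4^{10 − 1} = 262144.
Check values of n near the boundary:
  n = 29: C(29, 5) = 118755; 118755 < 262144? YES
  n = 30: C(30, 5) = 142506; 142506 < 262144? YES
  n = 31: C(31, 5) = 169911; 169911 < 262144? YES
  n = 32: C(32, 5) = 201376; 201376 < 262144? YES
  n = 33: C(33, 5) = 237336; 237336 < 262144? YES
  n = 34: C(34, 5) = 278256; 278256 < 262144? NO
  n = 35: C(35, 5) = 324632; 324632 < 262144? NO
The largest n with C(n, 5) < 262144 is n = 33 (where E[X] = 29667/32768 ≈ 0.9054). Hence R_4(5) > 33, i.e. R_4(5) ≥ 34.

Largest n = 33; hence R_4(5) > 33.


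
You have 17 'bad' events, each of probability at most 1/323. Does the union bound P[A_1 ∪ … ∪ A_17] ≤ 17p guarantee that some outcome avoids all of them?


Union bound: P[∪_{i=1}^{17} A_i] ≤ Σ_i P[A_i] ≤ 17·p = 17·(1/323) = 1/19.
Numerically: 1/19 ≈ 0.0526.
Is 1/19 < 1? YES.
Since P[∪ A_i] ≤ 1/19 < 1, the complement has P[∩ A_i^c] ≥ 1 − 1/19 = 18/19 > 0, so some outcome avoids every A_i.

17·p = 1/19 ≈ 0.0526; existence CERTIFIED by the union bound.


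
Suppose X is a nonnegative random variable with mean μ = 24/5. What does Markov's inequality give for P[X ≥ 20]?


μ = E[X] = 24/5, a = 20.
Markov: P[X ≥ 20] ≤ μ/a = (24/5)/20 = 6/25.
Numerically: ≈ 0.240.
(Since a = 20 > μ = 4.800, the bound 6/25 is < 1 and informative.)

P[X ≥ 20] ≤ 6/25 ≈ 0.240.


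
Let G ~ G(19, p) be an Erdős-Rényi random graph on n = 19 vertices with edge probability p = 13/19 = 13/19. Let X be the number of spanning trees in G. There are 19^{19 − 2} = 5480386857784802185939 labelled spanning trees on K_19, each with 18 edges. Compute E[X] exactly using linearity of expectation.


K_19 has 19^{19 − 2} = 5480386857784802185939 labelled spanning trees.
For each such spanning tree H, let X_H = 1 if all 18 edges of H are present in G. Then P[X_H = 1] = p^{18} = (13/19)^{18} = 112455406951957393129/104127350297911241532841.
By linearity of expectation: E[X] = Σ_H E[X_H] = 5480386857784802185939 · p^{18} = 5480386857784802185939 · 112455406951957393129/104127350297911241532841 = 112455406951957393129/19.
Numerically: E[X] ≈ 5.91871e+18.

E[X] = 5480386857784802185939 · (13/19)^{18} = 112455406951957393129/19 ≈ 5.91871e+18.


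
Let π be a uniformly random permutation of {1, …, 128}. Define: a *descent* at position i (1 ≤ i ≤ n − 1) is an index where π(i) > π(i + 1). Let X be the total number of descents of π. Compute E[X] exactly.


Write X = Σ X_I over i = 1, …, 127, with X_I the indicator of one descent.
There are 127 indicators.
For each fixed i, the pair (π(i), π(i+1)) is a uniformly random ordered pair of distinct values from {1, …, 128}; by symmetry P[π(i) > π(i+1)] = 1/2.
By linearity: E[X] = 127 · (1/2) = (128 − 1) · (1/2) = 127/2 ≈ 63.500000.

E[X] = 127/2 = 63.500000.


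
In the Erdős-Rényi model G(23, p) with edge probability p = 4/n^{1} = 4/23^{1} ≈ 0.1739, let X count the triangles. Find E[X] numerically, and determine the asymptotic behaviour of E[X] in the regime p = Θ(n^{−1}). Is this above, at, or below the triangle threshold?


Number of potential triangles: C(23, 3) = 1771.
Each occurs with probability p³ ≈ (0.1739)³ ≈ 5.260130e-03.
By linearity: E[X] = C(23, 3)·p³ ≈ 1771 · 5.260130e-03 ≈ 9.3157.
Here α = 1, so p = 4/n is exactly at the triangle threshold p ~ 1/n. Asymptotically E[X] → c³/6 = 4³/6 = 32/3 ≈ 10.6667, a bounded constant. In this regime the triangle count is asymptotically Poisson(c³/6).

E[X] ≈ 9.3157; in regime p = Θ(1/n^{1}) E[X] stays bounded (at the triangle threshold p ~ 1/n).


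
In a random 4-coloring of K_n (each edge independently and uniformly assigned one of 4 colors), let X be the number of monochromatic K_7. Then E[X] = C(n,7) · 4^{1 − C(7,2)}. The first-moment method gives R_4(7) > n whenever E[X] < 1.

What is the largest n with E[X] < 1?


We need C(n, 7) · 4^{1 − 21} < 1, i.e. C(n, 7) < 4^{21 − 1} = 1099511627776.
Check values of n near the boundary:
  n = 176: C(176, 7) = 919790691600; 919790691600 < 1099511627776? YES
  n = 177: C(177, 7) = 957664425960; 957664425960 < 1099511627776? YES
  n = 178: C(178, 7) = 996867063280; 996867063280 < 1099511627776? YES
  n = 179: C(179, 7) = 1037437234460; 1037437234460 < 1099511627776? YES
  n = 180: C(180, 7) = 1079414463600; 1079414463600 < 1099511627776? YES
  n = 181: C(181, 7) = 1122839183400; 1122839183400 < 1099511627776? NO
The largest n with C(n, 7) < 1099511627776 is n = 180 (where E[X] = 67463403975/68719476736 ≈ 0.9817). Hence R_4(7) > 180, i.e. R_4(7) ≥ 181.

Largest n = 180; hence R_4(7) > 180.


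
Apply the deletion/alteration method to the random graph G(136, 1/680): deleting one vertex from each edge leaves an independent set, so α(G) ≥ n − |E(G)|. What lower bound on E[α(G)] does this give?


E[|E(G)|] = C(136, 2)·p = 9180 · (1/680) = 27/2.
E[α(G)] ≥ n − E[|E(G)|] = 136 − 27/2 = 245/2.
Numerically: ≈ 122.500.
(This is only a lower bound; the true E[α(G)] may be larger.)

E[α(G)] ≥ 245/2 ≈ 122.500.


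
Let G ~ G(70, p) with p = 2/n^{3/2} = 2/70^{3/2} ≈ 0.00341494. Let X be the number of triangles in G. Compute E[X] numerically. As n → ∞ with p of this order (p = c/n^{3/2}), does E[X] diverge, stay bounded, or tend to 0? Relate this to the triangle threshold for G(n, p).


Number of potential triangles: C(70, 3) = 54740.
Each occurs with probability p³ ≈ (0.00341494)³ ≈ 3.98243602e-08.
By linearity: E[X] = C(70, 3)·p³ ≈ 54740 · 3.98243602e-08 ≈ 0.002180.
Since α = 3/2 > 1, p = c/n^{3/2} = o(1/n) is below the triangle threshold p ~ 1/n. Asymptotically E[X] ~ (c³/6)·n^{3(1−α)} = (2³/6)·n^{-1.5} → 0, so by Markov's inequality G has no triangles w.h.p.

E[X] ≈ 0.002180; in regime p = Θ(1/n^{3/2}) E[X] tends to 0 (below the triangle threshold p ~ 1/n).


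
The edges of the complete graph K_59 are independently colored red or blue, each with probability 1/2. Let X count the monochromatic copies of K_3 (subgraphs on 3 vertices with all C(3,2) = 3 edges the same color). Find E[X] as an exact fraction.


Let X = Σ_S X_S over the C(59, 3) = 32509 subsets S of size 3, where X_S = 1 if the K_3 on S is monochromatic.
For a fixed S, the K_3 on S has C(3, 2) = 3 edges. P[all 3 edges red] = (1/2)^3, and likewise for blue, so P[monochromatic] = 2·(1/2)^3 = 2^{1 − 3} = 1/4.
Summing: E[X] = C(59, 3) · 2^{1 − 3} = 32509 · 1/4 = 32509/4.
Numerically: E[X] ≈ 8127.250.

E[X] = C(59,3)·2^(1−C(3,2)) = 32509/4 ≈ 8127.250.


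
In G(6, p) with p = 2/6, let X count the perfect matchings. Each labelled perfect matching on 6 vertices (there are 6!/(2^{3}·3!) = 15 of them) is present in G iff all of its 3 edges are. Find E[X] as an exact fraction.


K_6 has 6!/(2^{3}·3!) = 15 labelled perfect matchings.
For each such perfect matching H, let X_H = 1 if all 3 edges of H are present in G. Then P[X_H = 1] = p^{3} = (1/3)^{3} = 1/27.
Summing the indicators: E[X] = Σ_H E[X_H] = 15 · p^{3} = 15 · 1/27 = 5/9.
Numerically: E[X] ≈ 0.5556.

E[X] = 15 · (1/3)^{3} = 5/9 ≈ 0.5556.


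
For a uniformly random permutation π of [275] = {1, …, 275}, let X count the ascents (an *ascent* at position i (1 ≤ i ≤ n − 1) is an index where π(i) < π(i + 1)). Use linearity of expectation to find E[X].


Write X = Σ X_I over i = 1, …, 274, with X_I the indicator of one ascent.
There are 274 indicators.
For each fixed i, the pair (π(i), π(i+1)) is a uniformly random ordered pair of distinct values from {1, …, 275}; by symmetry P[π(i) < π(i+1)] = 1/2.
By linearity: E[X] = 274 · (1/2) = (275 − 1) · (1/2) = 137 ≈ 137.00000.

E[X] = 137 = 137.00000.


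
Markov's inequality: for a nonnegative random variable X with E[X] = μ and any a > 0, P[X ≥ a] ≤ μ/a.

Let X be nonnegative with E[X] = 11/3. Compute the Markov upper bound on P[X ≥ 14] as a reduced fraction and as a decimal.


μ = E[X] = 11/3, a = 14.
Markov: P[X ≥ 14] ≤ μ/a = (11/3)/14 = 11/42.
Numerically: ≈ 0.262.
(Since a = 14 > μ = 3.667, the bound 11/42 is < 1 and informative.)

P[X ≥ 14] ≤ 11/42 ≈ 0.262.


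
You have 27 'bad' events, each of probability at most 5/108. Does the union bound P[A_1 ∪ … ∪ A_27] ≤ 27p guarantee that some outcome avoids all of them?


Union bound: P[∪_{i=1}^{27} A_i] ≤ Σ_i P[A_i] ≤ 27·p = 27·(5/108) = 5/4.
Numerically: 5/4 ≈ 1.250.
Is 5/4 < 1? NO.
Since the bound 5/4 is ≥ 1, the union bound is uninformative here; it does NOT by itself certify existence.

27·p = 5/4 ≈ 1.250; existence NOT certified by the union bound.


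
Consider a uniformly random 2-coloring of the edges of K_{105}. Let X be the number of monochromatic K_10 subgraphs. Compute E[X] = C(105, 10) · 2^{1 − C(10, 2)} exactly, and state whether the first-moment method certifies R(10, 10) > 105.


E[X] = C(105, 10) · 2^{1 − 45} = 28848458598960 · 2^{−44} = 28848458598960/17592186044416.
As a reduced fraction: E[X] = 1803028662435/1099511627776 ≈ 1.6398.
Is E[X] < 1? NO.
Since E[X] ≥ 1, the first-moment bound is inconclusive at n = 105; it does NOT by itself certify R(10, 10) > 105.

E[X] = 1803028662435/1099511627776 ≈ 1.6398; E[X] ≥ 1; first-moment method inconclusive here.


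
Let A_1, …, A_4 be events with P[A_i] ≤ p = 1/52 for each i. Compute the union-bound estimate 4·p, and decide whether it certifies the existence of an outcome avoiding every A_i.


Union bound: P[∪_{i=1}^{4} A_i] ≤ Σ_i P[A_i] ≤ 4·p = 4·(1/52) = 1/13.
Numerically: 1/13 ≈ 0.077.
Is 1/13 < 1? YES.
Since P[∪ A_i] ≤ 1/13 < 1, the complement has P[∩ A_i^c] ≥ 1 − 1/13 = 12/13 > 0, so some outcome avoids every A_i.

4·p = 1/13 ≈ 0.077; existence CERTIFIED by the union bound.


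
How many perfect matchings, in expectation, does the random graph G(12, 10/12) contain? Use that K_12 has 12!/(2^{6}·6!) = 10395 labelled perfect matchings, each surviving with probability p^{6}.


K_12 has 12!/(2^{6}·6!) = 10395 labelled perfect matchings.
For each such perfect matching H, let X_H = 1 if all 6 edges of H are present in G. Then P[X_H = 1] = p^{6} = (5/6)^{6} = 15625/46656.
By linearity of expectation: E[X] = Σ_H E[X_H] = 10395 · p^{6} = 10395 · 15625/46656 = 6015625/1728.
Numerically: E[X] ≈ 3.48e+03.

E[X] = 10395 · (5/6)^{6} = 6015625/1728 ≈ 3.48e+03.


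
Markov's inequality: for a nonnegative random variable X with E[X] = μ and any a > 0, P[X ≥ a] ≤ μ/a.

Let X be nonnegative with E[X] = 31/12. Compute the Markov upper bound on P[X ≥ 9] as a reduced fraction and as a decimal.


μ = E[X] = 31/12, a = 9.
Markov: P[X ≥ 9] ≤ μ/a = (31/12)/9 = 31/108.
Numerically: ≈ 0.2870.
(Since a = 9 > μ = 2.5833, the bound 31/108 is < 1 and informative.)

P[X ≥ 9] ≤ 31/108 ≈ 0.2870.
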